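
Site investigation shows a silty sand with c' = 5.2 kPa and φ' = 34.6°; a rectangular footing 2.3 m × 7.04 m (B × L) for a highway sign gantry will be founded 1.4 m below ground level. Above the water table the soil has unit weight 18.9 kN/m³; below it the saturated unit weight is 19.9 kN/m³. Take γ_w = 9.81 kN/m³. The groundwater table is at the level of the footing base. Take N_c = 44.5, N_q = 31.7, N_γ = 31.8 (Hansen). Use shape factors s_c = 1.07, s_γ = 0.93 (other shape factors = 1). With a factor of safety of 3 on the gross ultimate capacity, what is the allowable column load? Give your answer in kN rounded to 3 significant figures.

Overburden at base level: q = 18.9 × 1.4 = 26.46 kPa.
Below the base the soil is submerged, so the ½γBN_γ term uses γ' = 19.9 − 9.81 = 10.09 kN/m³.
Cohesion term c·N_c·s_c = 5.2 × 44.5 × 1.07 = 247.6 kPa; surcharge term q·N_q = 26.46 × 31.7 = 838.78 kPa; self-weight term 0.5·γ·B·N_γ·s_γ = 0.5 × 10.09 × 2.3 × 31.8 × 0.93 = 343.16 kPa.
q_ult = 247.6 + 838.78 + 343.16 = 1429.5 kPa.
Gross allowable pressure q_all = 1429.5 / 3 = 476.51 kPa.
Footing area = 16.192 m², so allowable column load = 476.51 × 16.192 = 7715.7 kN.

P_all ≈ 7720 kN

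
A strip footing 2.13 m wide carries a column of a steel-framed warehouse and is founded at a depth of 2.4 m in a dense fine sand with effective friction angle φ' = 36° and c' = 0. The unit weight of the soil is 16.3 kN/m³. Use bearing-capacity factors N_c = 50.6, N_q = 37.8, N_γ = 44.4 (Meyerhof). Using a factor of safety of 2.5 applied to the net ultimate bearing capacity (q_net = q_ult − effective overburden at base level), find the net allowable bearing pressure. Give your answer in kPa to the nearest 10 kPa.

q_all(net) ≈ 880 kPa

Effective surcharge at the founding depth q = γ·D_f = 16.3 × 2.4 = 39.12 kPa.
q_ult = q·N_q + 0.5·γ·B·N_γ
     = 39.12 × 37.8 + 0.5 × 16.3 × 2.13 × 44.4
     = 1478.7 + 770.76 = 2249.5 kPa.
Net ultimate: q_net = 2249.5 − 39.12 = 2210.4 kPa.
q_all(net) = 2210.4 / 2.5 = 884.15 kPa.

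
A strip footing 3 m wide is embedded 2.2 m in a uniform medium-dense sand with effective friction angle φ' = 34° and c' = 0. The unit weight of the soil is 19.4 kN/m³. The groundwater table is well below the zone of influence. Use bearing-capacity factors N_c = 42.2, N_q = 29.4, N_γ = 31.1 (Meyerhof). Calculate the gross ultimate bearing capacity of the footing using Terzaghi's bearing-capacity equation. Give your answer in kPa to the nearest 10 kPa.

q_ult ≈ 2160 kPa

Overburden at base level: q = 19.4 × 2.2 = 42.68 kPa.
Surcharge term q·N_q = 42.68 × 29.4 = 1254.8 kPa; self-weight term 0.5·γ·B·N_γ = 0.5 × 19.4 × 3 × 31.1 = 905.01 kPa.
q_ult = 1254.8 + 905.01 = 2159.8 kPa.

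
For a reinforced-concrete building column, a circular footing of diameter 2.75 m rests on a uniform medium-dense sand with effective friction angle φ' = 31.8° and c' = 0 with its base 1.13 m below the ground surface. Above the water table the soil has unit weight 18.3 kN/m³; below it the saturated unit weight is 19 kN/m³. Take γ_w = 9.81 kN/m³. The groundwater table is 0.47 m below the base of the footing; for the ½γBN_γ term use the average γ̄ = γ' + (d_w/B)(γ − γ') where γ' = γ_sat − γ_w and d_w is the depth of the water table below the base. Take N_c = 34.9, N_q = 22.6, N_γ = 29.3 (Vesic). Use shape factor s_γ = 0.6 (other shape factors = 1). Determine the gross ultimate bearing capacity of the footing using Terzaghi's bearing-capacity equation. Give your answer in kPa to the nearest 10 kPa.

q = γ·D_f = 18.3 × 1.13 = 20.679 kPa.
γ' = 9.19 kN/m³; averaging over the depth B below the base, γ̄ = γ' + (d_w/B)(γ − γ') = 10.747 kN/m³.
q·N_q = 20.679 × 22.6 = 467.35 kPa
0.5·γ·B·N_γ·s_γ = 0.5 × 10.747 × 2.75 × 29.3 × 0.6 = 259.78 kPa
q_ult = 467.35 + 259.78 = 727.13 kPa.

q_ult ≈ 730 kPa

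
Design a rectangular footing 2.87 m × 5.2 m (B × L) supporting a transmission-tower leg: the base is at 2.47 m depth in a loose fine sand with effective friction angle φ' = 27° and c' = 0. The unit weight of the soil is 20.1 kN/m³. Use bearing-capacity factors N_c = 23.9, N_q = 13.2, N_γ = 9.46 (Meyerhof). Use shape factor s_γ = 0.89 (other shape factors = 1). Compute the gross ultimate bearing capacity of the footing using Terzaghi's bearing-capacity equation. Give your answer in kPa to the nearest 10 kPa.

Overburden at base level: q = 20.1 × 2.47 = 49.647 kPa.
Surcharge term q·N_q = 49.647 × 13.2 = 655.34 kPa; self-weight term 0.5·γ·B·N_γ·s_γ = 0.5 × 20.1 × 2.87 × 9.46 × 0.89 = 242.84 kPa.
q_ult = 655.34 + 242.84 = 898.19 kPa.

q_ult ≈ 900 kPa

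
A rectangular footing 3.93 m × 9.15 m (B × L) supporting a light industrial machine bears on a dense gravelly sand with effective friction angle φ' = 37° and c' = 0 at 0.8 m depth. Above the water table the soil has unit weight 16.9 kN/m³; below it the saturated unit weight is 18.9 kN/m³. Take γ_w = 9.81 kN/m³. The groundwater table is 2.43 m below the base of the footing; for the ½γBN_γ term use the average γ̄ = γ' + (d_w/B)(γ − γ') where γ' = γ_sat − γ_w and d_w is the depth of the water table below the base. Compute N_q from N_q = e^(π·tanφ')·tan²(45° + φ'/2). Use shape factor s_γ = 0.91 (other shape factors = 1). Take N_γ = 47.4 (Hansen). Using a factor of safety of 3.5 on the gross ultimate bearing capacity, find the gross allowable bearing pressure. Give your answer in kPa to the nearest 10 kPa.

N_q = e^(π·tan37°)·tan²(63.5°) = 42.92.
Overburden at base level: q = 16.9 × 0.8 = 13.52 kPa.
The water table is 2.43 m below the base (< B = 3.93 m), so the ½γBN_γ term uses γ̄ = γ' + (d_w/B)(γ − γ') = 9.09 + (2.43/3.93)(16.9 − 9.09) = 13.919 kN/m³.
Surcharge term q·N_q = 13.52 × 42.92 = 580.28 kPa; self-weight term 0.5·γ·B·N_γ·s_γ = 0.5 × 13.919 × 3.93 × 47.4 × 0.91 = 1179.8 kPa.
q_ult = 580.28 + 1179.8 = 1760 kPa.
q_all = 1760 / 3.5 = 502.87 kPa.

q_all ≈ 500 kPa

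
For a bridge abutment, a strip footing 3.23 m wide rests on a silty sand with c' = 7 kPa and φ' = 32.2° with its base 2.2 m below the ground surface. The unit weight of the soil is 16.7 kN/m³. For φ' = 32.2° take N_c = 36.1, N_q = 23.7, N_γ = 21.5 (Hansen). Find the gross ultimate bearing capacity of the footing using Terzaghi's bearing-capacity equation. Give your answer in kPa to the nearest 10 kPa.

q = γ·D_f = 16.7 × 2.2 = 36.74 kPa.
c·N_c = 7 × 36.1 = 252.7 kPa
q·N_q = 36.74 × 23.7 = 870.74 kPa
0.5·γ·B·N_γ = 0.5 × 16.7 × 3.23 × 21.5 = 579.87 kPa
q_ult = 252.7 + 870.74 + 579.87 = 1703.3 kPa.

q_ult ≈ 1700 kPa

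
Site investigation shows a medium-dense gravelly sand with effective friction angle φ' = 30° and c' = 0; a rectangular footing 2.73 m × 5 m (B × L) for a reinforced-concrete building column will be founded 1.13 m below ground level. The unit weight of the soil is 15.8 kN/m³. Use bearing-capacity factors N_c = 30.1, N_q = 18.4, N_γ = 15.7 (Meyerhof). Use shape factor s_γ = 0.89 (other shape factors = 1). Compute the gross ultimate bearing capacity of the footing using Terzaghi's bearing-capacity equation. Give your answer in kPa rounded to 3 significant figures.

Effective surcharge at the founding depth q = γ·D_f = 15.8 × 1.13 = 17.854 kPa.
q_ult = q·N_q + 0.5·γ·B·N_γ·s_γ
     = 17.854 × 18.4 + 0.5 × 15.8 × 2.73 × 15.7 × 0.89
     = 328.51 + 301.36 = 629.87 kPa.

q_ult ≈ 630 kPa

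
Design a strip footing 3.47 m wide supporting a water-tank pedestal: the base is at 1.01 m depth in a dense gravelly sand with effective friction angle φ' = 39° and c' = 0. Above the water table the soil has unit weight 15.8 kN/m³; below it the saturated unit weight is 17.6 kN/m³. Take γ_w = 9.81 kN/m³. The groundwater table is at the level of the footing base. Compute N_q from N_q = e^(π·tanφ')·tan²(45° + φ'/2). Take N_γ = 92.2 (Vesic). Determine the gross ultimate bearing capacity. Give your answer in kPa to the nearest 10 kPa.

tan39° = 0.8098, so N_q = e^(π×0.8098)·tan²(64.5°) = 12.731 × 4.395 = 55.96.
q = γ·D_f = 15.8 × 1.01 = 15.958 kPa.
For the ½γBN_γ term take γ' = 17.6 − 9.81 = 7.79 kN/m³ (soil below base is submerged).
q·N_q = 15.958 × 55.957 = 892.97 kPa
0.5·γ·B·N_γ = 0.5 × 7.79 × 3.47 × 92.2 = 1246.1 kPa
q_ult = 892.97 + 1246.1 = 2139.1 kPa.

q_ult ≈ 2140 kPa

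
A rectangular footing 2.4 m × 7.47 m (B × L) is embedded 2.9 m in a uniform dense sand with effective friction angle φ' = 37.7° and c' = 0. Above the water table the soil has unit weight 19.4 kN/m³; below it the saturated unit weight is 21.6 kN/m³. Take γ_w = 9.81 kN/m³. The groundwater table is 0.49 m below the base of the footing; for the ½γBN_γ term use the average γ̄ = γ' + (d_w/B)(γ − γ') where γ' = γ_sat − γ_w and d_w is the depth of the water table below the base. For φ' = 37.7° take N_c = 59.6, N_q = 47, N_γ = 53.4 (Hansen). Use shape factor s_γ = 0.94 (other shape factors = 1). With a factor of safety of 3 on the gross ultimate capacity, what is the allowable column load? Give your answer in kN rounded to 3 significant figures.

P_all ≈ 20600 kN

q = γ·D_f = 19.4 × 2.9 = 56.26 kPa.
γ' = 11.79 kN/m³; averaging over the depth B below the base, γ̄ = γ' + (d_w/B)(γ − γ') = 13.344 kN/m³.
q·N_q = 56.26 × 47 = 2644.2 kPa
0.5·γ·B·N_γ·s_γ = 0.5 × 13.344 × 2.4 × 53.4 × 0.94 = 803.76 kPa
q_ult = 2644.2 + 803.76 = 3448 kPa.
Gross allowable pressure q_all = 3448 / 3 = 1149.3 kPa.
Footing area = 17.928 m², so allowable column load = 1149.3 × 17.928 = 20605 kN.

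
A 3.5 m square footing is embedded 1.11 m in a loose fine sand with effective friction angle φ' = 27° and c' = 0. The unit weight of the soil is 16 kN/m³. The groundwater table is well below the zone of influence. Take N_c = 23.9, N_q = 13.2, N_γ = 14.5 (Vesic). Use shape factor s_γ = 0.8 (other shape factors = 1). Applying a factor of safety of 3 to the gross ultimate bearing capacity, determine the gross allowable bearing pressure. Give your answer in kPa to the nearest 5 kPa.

Effective surcharge at the founding depth q = γ·D_f = 16 × 1.11 = 17.76 kPa.
q_ult = q·N_q + 0.5·γ·B·N_γ·s_γ
     = 17.76 × 13.2 + 0.5 × 16 × 3.5 × 14.5 × 0.8
     = 234.43 + 324.8 = 559.23 kPa.
q_all = q_ult / FS = 559.23 / 3 = 186.41 kPa.

q_all ≈ 185 kPa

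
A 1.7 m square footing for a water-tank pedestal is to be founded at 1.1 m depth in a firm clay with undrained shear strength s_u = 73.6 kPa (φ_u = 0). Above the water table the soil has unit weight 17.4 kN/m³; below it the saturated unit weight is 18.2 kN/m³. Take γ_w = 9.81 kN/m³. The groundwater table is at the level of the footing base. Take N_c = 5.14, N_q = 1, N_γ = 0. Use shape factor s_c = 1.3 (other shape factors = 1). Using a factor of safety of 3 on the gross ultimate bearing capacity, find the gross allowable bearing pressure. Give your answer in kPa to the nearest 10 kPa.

q = γ·D_f = 17.4 × 1.1 = 19.14 kPa.
c·N_c·s_c = 73.6 × 5.14 × 1.3 = 491.8 kPa
q·N_q = 19.14 × 1 = 19.14 kPa
q_ult = 491.8 + 19.14 = 510.94 kPa.
q_all = 510.94 / 3 = 170.31 kPa.

q_all ≈ 170 kPa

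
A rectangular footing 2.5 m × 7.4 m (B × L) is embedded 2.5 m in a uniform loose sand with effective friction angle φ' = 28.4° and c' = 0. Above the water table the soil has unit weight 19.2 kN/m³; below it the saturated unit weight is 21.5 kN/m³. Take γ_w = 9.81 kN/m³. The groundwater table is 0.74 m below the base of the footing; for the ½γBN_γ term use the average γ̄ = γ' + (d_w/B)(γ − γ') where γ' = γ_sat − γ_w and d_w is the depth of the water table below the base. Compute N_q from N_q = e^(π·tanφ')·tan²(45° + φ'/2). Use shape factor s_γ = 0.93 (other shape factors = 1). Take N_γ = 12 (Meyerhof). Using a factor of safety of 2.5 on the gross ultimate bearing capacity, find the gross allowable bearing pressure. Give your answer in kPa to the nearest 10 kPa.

N_q = e^(π·tan28.4°)·tan²(59.2°) = 15.38.
Overburden at base level: q = 19.2 × 2.5 = 48 kPa.
The water table is 0.74 m below the base (< B = 2.5 m), so the ½γBN_γ term uses γ̄ = γ' + (d_w/B)(γ − γ') = 11.69 + (0.74/2.5)(19.2 − 11.69) = 13.913 kN/m³.
Surcharge term q·N_q = 48 × 15.383 = 738.4 kPa; self-weight term 0.5·γ·B·N_γ·s_γ = 0.5 × 13.913 × 2.5 × 12 × 0.93 = 194.09 kPa.
q_ult = 738.4 + 194.09 = 932.48 kPa.
q_all = 932.48 / 2.5 = 372.99 kPa.

q_all ≈ 370 kPa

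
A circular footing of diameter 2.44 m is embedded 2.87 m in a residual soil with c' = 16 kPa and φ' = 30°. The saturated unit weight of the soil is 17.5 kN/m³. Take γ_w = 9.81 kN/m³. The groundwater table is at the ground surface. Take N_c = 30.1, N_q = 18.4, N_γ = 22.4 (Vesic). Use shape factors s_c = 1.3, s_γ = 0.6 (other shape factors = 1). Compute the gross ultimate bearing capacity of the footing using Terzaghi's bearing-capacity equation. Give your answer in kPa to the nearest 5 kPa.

Water table at ground surface, so effective unit weight γ' = 17.5 − 9.81 = 7.69 kN/m³ is used throughout; overburden q = 7.69 × 2.87 = 22.07 kPa; the same γ' applies in the ½γBN_γ term.
Cohesion term c·N_c·s_c = 16 × 30.1 × 1.3 = 626.08 kPa; surcharge term q·N_q = 22.07 × 18.4 = 406.09 kPa; self-weight term 0.5·γ·B·N_γ·s_γ = 0.5 × 7.69 × 2.44 × 22.4 × 0.6 = 126.09 kPa.
q_ult = 626.08 + 406.09 + 126.09 = 1158.3 kPa.

q_ult ≈ 1160 kPa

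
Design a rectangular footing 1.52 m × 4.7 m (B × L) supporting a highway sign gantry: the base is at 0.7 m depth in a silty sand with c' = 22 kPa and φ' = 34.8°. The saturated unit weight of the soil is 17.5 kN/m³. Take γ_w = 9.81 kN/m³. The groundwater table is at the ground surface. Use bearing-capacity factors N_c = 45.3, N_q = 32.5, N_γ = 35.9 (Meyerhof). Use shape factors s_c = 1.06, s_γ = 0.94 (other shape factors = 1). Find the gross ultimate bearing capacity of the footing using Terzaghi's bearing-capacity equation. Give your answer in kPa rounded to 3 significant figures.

Water table at ground surface, so effective unit weight γ' = 17.5 − 9.81 = 7.69 kN/m³ is used throughout; overburden q = 7.69 × 0.7 = 5.383 kPa; the same γ' applies in the ½γBN_γ term.
Cohesion term c·N_c·s_c = 22 × 45.3 × 1.06 = 1056.4 kPa; surcharge term q·N_q = 5.383 × 32.5 = 174.95 kPa; self-weight term 0.5·γ·B·N_γ·s_γ = 0.5 × 7.69 × 1.52 × 35.9 × 0.94 = 197.23 kPa.
q_ult = 1056.4 + 174.95 + 197.23 = 1428.6 kPa.

q_ult ≈ 1430 kPa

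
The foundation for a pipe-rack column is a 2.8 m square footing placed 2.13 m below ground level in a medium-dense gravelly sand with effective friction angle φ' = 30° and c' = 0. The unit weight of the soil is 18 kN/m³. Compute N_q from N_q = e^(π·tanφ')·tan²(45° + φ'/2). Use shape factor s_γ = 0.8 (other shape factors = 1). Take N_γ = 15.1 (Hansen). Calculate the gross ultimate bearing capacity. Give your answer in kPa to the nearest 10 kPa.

q_ult ≈ 1010 kPa

tan30° = 0.5774, so N_q = e^(π×0.5774)·tan²(60°) = 6.134 × 3.0 = 18.4.
Effective surcharge at the founding depth q = γ·D_f = 18 × 2.13 = 38.34 kPa.
q_ult = q·N_q + 0.5·γ·B·N_γ·s_γ
     = 38.34 × 18.401 + 0.5 × 18 × 2.8 × 15.1 × 0.8
     = 705.5 + 304.42 = 1009.9 kPa.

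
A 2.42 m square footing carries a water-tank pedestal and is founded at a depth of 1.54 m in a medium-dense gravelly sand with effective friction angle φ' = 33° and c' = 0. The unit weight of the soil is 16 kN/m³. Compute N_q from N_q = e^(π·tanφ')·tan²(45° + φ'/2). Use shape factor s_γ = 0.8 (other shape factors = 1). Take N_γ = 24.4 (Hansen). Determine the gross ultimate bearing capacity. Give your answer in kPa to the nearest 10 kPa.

q_ult ≈ 1020 kPa

tan33° = 0.6494, so N_q = e^(π×0.6494)·tan²(61.5°) = 7.692 × 3.392 = 26.09.
q = γ·D_f = 16 × 1.54 = 24.64 kPa.
q·N_q = 24.64 × 26.092 = 642.91 kPa
0.5·γ·B·N_γ·s_γ = 0.5 × 16 × 2.42 × 24.4 × 0.8 = 377.91 kPa
q_ult = 642.91 + 377.91 = 1020.8 kPa.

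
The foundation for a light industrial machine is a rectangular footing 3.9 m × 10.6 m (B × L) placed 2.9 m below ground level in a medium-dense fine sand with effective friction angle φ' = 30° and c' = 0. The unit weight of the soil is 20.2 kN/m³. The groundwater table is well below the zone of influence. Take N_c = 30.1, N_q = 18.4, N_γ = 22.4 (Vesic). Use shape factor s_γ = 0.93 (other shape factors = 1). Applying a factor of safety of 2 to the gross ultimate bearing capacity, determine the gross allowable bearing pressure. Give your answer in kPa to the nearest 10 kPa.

q = γ·D_f = 20.2 × 2.9 = 58.58 kPa.
q·N_q = 58.58 × 18.4 = 1077.9 kPa
0.5·γ·B·N_γ·s_γ = 0.5 × 20.2 × 3.9 × 22.4 × 0.93 = 820.57 kPa
q_ult = 1077.9 + 820.57 = 1898.4 kPa.
q_all = q_ult / FS = 1898.4 / 2 = 949.22 kPa.

q_all ≈ 950 kPa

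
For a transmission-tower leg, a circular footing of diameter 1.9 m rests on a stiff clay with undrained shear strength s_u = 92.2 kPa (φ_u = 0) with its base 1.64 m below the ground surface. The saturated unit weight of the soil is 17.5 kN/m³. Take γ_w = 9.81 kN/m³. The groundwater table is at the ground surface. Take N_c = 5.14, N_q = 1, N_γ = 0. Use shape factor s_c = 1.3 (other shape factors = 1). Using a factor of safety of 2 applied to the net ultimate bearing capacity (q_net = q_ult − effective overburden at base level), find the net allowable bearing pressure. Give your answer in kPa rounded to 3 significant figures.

Water table at ground surface, so effective unit weight γ' = 17.5 − 9.81 = 7.69 kN/m³ is used throughout; overburden q = 7.69 × 1.64 = 12.612 kPa.
Cohesion term c·N_c·s_c = 92.2 × 5.14 × 1.3 = 616.08 kPa; surcharge term q·N_q = 12.612 × 1 = 12.612 kPa.
q_ult = 616.08 + 12.612 = 628.69 kPa.
Net ultimate: q_net = 628.69 − 12.612 = 616.08 kPa.
q_all(net) = 616.08 / 2 = 308.04 kPa.

q_all(net) ≈ 308 kPa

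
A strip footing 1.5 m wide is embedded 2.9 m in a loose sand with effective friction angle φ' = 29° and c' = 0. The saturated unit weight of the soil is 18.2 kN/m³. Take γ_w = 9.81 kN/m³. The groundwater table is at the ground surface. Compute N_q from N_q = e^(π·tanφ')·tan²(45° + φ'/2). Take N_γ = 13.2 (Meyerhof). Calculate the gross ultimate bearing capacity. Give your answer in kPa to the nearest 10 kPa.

q_ult ≈ 480 kPa

tan29° = 0.5543, so N_q = e^(π×0.5543)·tan²(59.5°) = 5.705 × 2.882 = 16.44.
γ' = 18.2 − 9.81 = 8.39 kN/m³ (submerged throughout). q = 8.39 × 2.9 = 24.331 kPa; the same γ' applies in the ½γBN_γ term.
q·N_q = 24.331 × 16.443 = 400.08 kPa
0.5·γ·B·N_γ = 0.5 × 8.39 × 1.5 × 13.2 = 83.061 kPa
q_ult = 400.08 + 83.061 = 483.14 kPa.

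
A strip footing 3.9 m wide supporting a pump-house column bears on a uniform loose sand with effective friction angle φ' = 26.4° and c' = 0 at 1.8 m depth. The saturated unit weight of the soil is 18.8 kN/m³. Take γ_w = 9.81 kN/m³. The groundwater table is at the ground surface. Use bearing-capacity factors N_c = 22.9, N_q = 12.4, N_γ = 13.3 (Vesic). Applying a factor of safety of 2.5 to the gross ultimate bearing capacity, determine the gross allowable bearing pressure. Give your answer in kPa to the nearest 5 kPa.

γ' = 18.8 − 9.81 = 8.99 kN/m³ (submerged throughout). q = 8.99 × 1.8 = 16.182 kPa; the same γ' applies in the ½γBN_γ term.
q·N_q = 16.182 × 12.4 = 200.66 kPa
0.5·γ·B·N_γ = 0.5 × 8.99 × 3.9 × 13.3 = 233.16 kPa
q_ult = 200.66 + 233.16 = 433.81 kPa.
q_all = q_ult / FS = 433.81 / 2.5 = 173.52 kPa.

q_all ≈ 175 kPa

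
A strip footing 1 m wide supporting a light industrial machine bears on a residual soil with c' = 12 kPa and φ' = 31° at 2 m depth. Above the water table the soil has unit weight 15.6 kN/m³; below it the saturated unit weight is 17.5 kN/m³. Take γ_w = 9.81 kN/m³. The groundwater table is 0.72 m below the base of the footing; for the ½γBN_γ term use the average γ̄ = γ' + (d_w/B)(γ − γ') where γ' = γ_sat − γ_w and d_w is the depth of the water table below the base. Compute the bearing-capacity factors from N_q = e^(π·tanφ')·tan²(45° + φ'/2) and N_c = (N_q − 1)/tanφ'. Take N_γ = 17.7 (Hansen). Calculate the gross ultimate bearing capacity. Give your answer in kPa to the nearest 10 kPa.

q_ult ≈ 1150 kPa

tan31° = 0.6009, so N_q = e^(π×0.6009)·tan²(60.5°) = 6.604 × 3.124 = 20.63.
N_c = (20.63 − 1)/tan31° = 32.67.
Overburden at base level: q = 15.6 × 2 = 31.2 kPa.
The water table is 0.72 m below the base (< B = 1 m), so the ½γBN_γ term uses γ̄ = γ' + (d_w/B)(γ − γ') = 7.69 + (0.72/1)(15.6 − 7.69) = 13.385 kN/m³.
Cohesion term c·N_c = 12 × 32.671 = 392.05 kPa; surcharge term q·N_q = 31.2 × 20.631 = 643.68 kPa; self-weight term 0.5·γ·B·N_γ = 0.5 × 13.385 × 1 × 17.7 = 118.46 kPa.
q_ult = 392.05 + 643.68 + 118.46 = 1154.2 kPa.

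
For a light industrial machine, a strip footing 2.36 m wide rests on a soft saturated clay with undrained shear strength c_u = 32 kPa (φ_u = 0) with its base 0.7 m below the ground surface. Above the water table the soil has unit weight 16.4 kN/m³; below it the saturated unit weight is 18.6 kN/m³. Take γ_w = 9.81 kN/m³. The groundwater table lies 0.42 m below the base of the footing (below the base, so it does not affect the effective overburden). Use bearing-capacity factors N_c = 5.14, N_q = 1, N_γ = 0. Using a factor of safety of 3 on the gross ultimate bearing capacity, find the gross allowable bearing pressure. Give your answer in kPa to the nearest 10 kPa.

q_all ≈ 60 kPa

Effective surcharge at the founding depth q = γ·D_f = 16.4 × 0.7 = 11.48 kPa.
q_ult = c·N_c + q·N_q
     = 32 × 5.14 + 11.48 × 1
     = 164.48 + 11.48 = 175.96 kPa.
q_all = 175.96 / 3 = 58.653 kPa.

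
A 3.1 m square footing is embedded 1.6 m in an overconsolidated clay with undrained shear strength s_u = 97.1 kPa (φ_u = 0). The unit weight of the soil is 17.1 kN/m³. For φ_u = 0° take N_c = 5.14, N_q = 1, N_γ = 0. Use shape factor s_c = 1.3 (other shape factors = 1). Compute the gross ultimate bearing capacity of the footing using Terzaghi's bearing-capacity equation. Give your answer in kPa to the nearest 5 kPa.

q = γ·D_f = 17.1 × 1.6 = 27.36 kPa.
c·N_c·s_c = 97.1 × 5.14 × 1.3 = 648.82 kPa
q·N_q = 27.36 × 1 = 27.36 kPa
q_ult = 648.82 + 27.36 = 676.18 kPa.

q_ult ≈ 675 kPa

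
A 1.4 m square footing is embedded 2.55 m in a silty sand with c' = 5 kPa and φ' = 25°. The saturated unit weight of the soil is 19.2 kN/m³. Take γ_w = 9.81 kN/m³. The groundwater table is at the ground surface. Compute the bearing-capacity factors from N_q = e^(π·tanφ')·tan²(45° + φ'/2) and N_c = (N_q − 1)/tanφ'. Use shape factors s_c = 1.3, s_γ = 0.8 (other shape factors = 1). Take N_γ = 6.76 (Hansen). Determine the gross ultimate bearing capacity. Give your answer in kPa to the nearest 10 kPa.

tan25° = 0.4663, so N_q = e^(π×0.4663)·tan²(57.5°) = 4.327 × 2.464 = 10.66.
N_c = (10.66 − 1)/tan25° = 20.72.
With the water table at the surface the whole profile is submerged: γ' = 19.2 − 9.81 = 9.39 kN/m³, so q = γ'·D_f = 23.944 kPa; the same γ' applies in the ½γBN_γ term.
q_ult = c·N_c·s_c + q·N_q + 0.5·γ·B·N_γ·s_γ
     = 5 × 20.721 × 1.3 + 23.944 × 10.662 + 0.5 × 9.39 × 1.4 × 6.76 × 0.8
     = 134.68 + 255.3 + 35.547 = 425.53 kPa.

q_ult ≈ 430 kPa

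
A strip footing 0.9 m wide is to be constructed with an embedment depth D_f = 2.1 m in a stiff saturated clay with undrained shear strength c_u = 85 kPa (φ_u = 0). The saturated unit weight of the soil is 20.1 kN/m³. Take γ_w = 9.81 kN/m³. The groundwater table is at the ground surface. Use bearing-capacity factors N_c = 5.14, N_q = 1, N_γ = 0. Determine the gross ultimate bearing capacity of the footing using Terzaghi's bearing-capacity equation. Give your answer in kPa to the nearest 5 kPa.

q_ult ≈ 460 kPa

With the water table at the surface the whole profile is submerged: γ' = 20.1 − 9.81 = 10.29 kN/m³, so q = γ'·D_f = 21.609 kPa.
q_ult = c·N_c + q·N_q
     = 85 × 5.14 + 21.609 × 1
     = 436.9 + 21.609 = 458.51 kPa.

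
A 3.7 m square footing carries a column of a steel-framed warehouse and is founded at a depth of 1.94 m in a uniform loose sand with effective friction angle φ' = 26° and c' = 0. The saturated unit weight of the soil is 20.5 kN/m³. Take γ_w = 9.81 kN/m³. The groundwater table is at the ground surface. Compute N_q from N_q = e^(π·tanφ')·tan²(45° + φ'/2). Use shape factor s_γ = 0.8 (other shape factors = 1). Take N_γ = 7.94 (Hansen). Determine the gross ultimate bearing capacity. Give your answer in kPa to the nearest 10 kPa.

q_ult ≈ 370 kPa

tan26° = 0.4877, so N_q = e^(π×0.4877)·tan²(58°) = 4.629 × 2.561 = 11.85.
Water table at ground surface, so effective unit weight γ' = 20.5 − 9.81 = 10.69 kN/m³ is used throughout; overburden q = 10.69 × 1.94 = 20.739 kPa; the same γ' applies in the ½γBN_γ term.
Surcharge term q·N_q = 20.739 × 11.854 = 245.84 kPa; self-weight term 0.5·γ·B·N_γ·s_γ = 0.5 × 10.69 × 3.7 × 7.94 × 0.8 = 125.62 kPa.
q_ult = 245.84 + 125.62 = 371.46 kPa.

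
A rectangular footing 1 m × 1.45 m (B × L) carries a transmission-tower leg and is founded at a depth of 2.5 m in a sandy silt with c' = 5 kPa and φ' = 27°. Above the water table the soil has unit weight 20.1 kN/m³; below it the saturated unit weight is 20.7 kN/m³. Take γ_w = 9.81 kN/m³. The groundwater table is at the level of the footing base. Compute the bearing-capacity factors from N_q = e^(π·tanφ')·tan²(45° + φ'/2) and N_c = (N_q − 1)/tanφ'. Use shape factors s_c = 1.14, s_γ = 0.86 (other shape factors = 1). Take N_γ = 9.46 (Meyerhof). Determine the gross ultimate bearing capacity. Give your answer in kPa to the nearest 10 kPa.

q_ult ≈ 840 kPa

tan27° = 0.5095, so N_q = e^(π×0.5095)·tan²(58.5°) = 4.957 × 2.663 = 13.2.
N_c = (13.2 − 1)/tan27° = 23.94.
q = γ·D_f = 20.1 × 2.5 = 50.25 kPa.
For the ½γBN_γ term take γ' = 20.7 − 9.81 = 10.89 kN/m³ (soil below base is submerged).
c·N_c·s_c = 5 × 23.942 × 1.14 = 136.47 kPa
q·N_q = 50.25 × 13.199 = 663.26 kPa
0.5·γ·B·N_γ·s_γ = 0.5 × 10.89 × 1 × 9.46 × 0.86 = 44.298 kPa
q_ult = 136.47 + 663.26 + 44.298 = 844.03 kPa.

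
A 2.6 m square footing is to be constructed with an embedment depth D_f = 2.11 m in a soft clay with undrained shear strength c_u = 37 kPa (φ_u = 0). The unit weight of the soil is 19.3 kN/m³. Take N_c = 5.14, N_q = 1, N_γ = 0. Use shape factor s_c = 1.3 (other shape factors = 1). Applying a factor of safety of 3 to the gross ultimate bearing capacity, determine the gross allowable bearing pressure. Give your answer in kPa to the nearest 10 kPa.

q_all ≈ 100 kPa

q = γ·D_f = 19.3 × 2.11 = 40.723 kPa.
c·N_c·s_c = 37 × 5.14 × 1.3 = 247.23 kPa
q·N_q = 40.723 × 1 = 40.723 kPa
q_ult = 247.23 + 40.723 = 287.96 kPa.
q_all = q_ult / FS = 287.96 / 3 = 95.986 kPa.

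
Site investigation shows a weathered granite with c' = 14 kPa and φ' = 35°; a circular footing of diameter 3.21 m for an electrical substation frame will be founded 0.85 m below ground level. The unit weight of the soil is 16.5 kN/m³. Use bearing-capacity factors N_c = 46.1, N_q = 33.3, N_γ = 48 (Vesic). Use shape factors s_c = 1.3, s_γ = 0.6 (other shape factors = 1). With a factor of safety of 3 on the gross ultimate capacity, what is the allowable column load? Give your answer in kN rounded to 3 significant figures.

q = γ·D_f = 16.5 × 0.85 = 14.025 kPa.
c·N_c·s_c = 14 × 46.1 × 1.3 = 839.02 kPa
q·N_q = 14.025 × 33.3 = 467.03 kPa
0.5·γ·B·N_γ·s_γ = 0.5 × 16.5 × 3.21 × 48 × 0.6 = 762.7 kPa
q_ult = 839.02 + 467.03 + 762.7 = 2068.7 kPa.
Gross allowable pressure q_all = 2068.7 / 3 = 689.58 kPa.
Footing area = 8.0928 m², so allowable column load = 689.58 × 8.0928 = 5580.7 kN.

P_all ≈ 5580 kN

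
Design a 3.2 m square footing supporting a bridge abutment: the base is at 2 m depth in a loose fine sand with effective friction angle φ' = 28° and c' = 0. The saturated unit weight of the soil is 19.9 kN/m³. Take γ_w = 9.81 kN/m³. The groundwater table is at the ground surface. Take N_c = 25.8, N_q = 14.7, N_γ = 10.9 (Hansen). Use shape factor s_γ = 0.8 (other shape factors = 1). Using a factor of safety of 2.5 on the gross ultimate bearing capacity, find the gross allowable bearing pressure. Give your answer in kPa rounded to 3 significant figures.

Water table at ground surface, so effective unit weight γ' = 19.9 − 9.81 = 10.09 kN/m³ is used throughout; overburden q = 10.09 × 2 = 20.18 kPa; the same γ' applies in the ½γBN_γ term.
Surcharge term q·N_q = 20.18 × 14.7 = 296.65 kPa; self-weight term 0.5·γ·B·N_γ·s_γ = 0.5 × 10.09 × 3.2 × 10.9 × 0.8 = 140.78 kPa.
q_ult = 296.65 + 140.78 = 437.42 kPa.
q_all = 437.42 / 2.5 = 174.97 kPa.

q_all ≈ 175 kPa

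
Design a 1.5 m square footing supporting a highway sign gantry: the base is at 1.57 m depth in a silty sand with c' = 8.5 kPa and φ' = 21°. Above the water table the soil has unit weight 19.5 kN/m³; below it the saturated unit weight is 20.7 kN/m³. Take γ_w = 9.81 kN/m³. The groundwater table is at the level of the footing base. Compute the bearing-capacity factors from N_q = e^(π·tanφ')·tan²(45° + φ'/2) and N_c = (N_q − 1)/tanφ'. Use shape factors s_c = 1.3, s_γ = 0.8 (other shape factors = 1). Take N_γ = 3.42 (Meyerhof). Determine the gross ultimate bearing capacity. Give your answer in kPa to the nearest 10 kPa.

q_ult ≈ 410 kPa

tan21° = 0.3839, so N_q = e^(π×0.3839)·tan²(55.5°) = 3.34 × 2.117 = 7.07.
N_c = (7.07 − 1)/tan21° = 15.81.
q = γ·D_f = 19.5 × 1.57 = 30.615 kPa.
For the ½γBN_γ term take γ' = 20.7 − 9.81 = 10.89 kN/m³ (soil below base is submerged).
c·N_c·s_c = 8.5 × 15.815 × 1.3 = 174.75 kPa
q·N_q = 30.615 × 7.0708 = 216.47 kPa
0.5·γ·B·N_γ·s_γ = 0.5 × 10.89 × 1.5 × 3.42 × 0.8 = 22.346 kPa
q_ult = 174.75 + 216.47 + 22.346 = 413.57 kPa.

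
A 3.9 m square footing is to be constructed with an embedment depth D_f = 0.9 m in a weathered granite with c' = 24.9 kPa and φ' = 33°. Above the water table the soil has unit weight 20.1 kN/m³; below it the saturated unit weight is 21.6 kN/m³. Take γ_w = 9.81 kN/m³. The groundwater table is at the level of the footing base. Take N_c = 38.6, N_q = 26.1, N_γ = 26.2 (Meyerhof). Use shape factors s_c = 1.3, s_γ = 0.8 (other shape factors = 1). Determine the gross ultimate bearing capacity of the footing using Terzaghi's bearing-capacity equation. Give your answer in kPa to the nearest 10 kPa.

q_ult ≈ 2200 kPa

q = γ·D_f = 20.1 × 0.9 = 18.09 kPa.
For the ½γBN_γ term take γ' = 21.6 − 9.81 = 11.79 kN/m³ (soil below base is submerged).
c·N_c·s_c = 24.9 × 38.6 × 1.3 = 1249.5 kPa
q·N_q = 18.09 × 26.1 = 472.15 kPa
0.5·γ·B·N_γ·s_γ = 0.5 × 11.79 × 3.9 × 26.2 × 0.8 = 481.88 kPa
q_ult = 1249.5 + 472.15 + 481.88 = 2203.5 kPa.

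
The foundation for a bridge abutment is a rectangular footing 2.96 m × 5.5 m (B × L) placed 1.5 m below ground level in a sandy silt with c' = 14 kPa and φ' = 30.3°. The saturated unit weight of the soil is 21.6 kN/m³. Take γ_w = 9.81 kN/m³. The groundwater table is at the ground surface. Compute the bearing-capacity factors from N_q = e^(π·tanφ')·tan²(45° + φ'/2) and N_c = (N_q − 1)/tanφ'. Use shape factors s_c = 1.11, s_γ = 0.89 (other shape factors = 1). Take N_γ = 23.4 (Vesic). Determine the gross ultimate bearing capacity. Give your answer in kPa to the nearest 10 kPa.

q_ult ≈ 1180 kPa

tan30.3° = 0.5844, so N_q = e^(π×0.5844)·tan²(60.15°) = 6.27 × 3.037 = 19.04.
N_c = (19.04 − 1)/tan30.3° = 30.87.
With the water table at the surface the whole profile is submerged: γ' = 21.6 − 9.81 = 11.79 kN/m³, so q = γ'·D_f = 17.685 kPa; the same γ' applies in the ½γBN_γ term.
q_ult = c·N_c·s_c + q·N_q + 0.5·γ·B·N_γ·s_γ
     = 14 × 30.871 × 1.11 + 17.685 × 19.04 + 0.5 × 11.79 × 2.96 × 23.4 × 0.89
     = 479.74 + 336.72 + 363.4 = 1179.8 kPa.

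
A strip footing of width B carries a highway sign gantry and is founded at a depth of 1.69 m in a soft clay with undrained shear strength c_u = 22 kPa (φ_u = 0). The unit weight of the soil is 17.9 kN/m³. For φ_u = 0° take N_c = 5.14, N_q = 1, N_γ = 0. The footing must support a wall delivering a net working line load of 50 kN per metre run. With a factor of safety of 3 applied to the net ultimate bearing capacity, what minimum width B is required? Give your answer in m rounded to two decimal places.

B = 1.33 m

Overburden at base level: q = 17.9 × 1.69 = 30.251 kPa.
Cohesion term c·N_c = 22 × 5.14 = 113.08 kPa; surcharge term q·N_q = 30.251 × 1 = 30.251 kPa.
q_ult = 113.08 + 30.251 = 143.33 kPa.
For φ = 0 the ½γBN_γ term vanishes, so q_ult is independent of B. q_net = 143.33 − 30.251 = 113.08 kPa; q_all(net) = 113.08/3 = 37.693 kPa.
Required width B = w / q_all(net) = 50 / 37.693 = 1.326 m.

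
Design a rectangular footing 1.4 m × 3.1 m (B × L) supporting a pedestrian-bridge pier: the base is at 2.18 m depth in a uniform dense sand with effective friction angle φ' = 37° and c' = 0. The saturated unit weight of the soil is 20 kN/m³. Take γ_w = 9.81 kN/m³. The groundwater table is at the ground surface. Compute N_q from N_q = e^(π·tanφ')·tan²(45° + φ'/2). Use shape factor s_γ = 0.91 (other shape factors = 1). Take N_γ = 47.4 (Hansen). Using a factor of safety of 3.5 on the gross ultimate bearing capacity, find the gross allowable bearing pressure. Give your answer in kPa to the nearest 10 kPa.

q_all ≈ 360 kPa

N_q = e^(π·tan37°)·tan²(63.5°) = 42.92.
γ' = 20 − 9.81 = 10.19 kN/m³ (submerged throughout). q = 10.19 × 2.18 = 22.214 kPa; the same γ' applies in the ½γBN_γ term.
q·N_q = 22.214 × 42.92 = 953.43 kPa
0.5·γ·B·N_γ·s_γ = 0.5 × 10.19 × 1.4 × 47.4 × 0.91 = 307.67 kPa
q_ult = 953.43 + 307.67 = 1261.1 kPa.
q_all = 1261.1 / 3.5 = 360.32 kPa.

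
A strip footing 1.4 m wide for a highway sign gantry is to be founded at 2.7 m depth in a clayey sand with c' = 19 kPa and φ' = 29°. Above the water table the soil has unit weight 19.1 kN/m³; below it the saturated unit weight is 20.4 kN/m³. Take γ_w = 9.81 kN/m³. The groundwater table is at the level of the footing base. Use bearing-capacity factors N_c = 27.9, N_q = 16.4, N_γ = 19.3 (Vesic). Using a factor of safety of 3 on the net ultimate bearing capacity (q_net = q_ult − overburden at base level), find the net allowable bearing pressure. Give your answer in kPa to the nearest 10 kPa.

q = γ·D_f = 19.1 × 2.7 = 51.57 kPa.
For the ½γBN_γ term take γ' = 20.4 − 9.81 = 10.59 kN/m³ (soil below base is submerged).
c·N_c = 19 × 27.9 = 530.1 kPa
q·N_q = 51.57 × 16.4 = 845.75 kPa
0.5·γ·B·N_γ = 0.5 × 10.59 × 1.4 × 19.3 = 143.07 kPa
q_ult = 530.1 + 845.75 + 143.07 = 1518.9 kPa.
q_net = 1518.9 − 51.57 = 1467.3 kPa.
q_all(net) = 1467.3 / 3 = 489.12 kPa.

q_all(net) ≈ 490 kPa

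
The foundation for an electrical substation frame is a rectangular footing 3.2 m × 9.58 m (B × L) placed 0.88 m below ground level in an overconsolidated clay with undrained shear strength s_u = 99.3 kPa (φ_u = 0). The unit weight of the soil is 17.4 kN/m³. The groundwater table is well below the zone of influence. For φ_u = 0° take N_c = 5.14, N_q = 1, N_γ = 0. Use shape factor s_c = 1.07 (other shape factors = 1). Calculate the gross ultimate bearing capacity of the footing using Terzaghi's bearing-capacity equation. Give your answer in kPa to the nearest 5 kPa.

q_ult ≈ 560 kPa

Overburden at base level: q = 17.4 × 0.88 = 15.312 kPa.
Cohesion term c·N_c·s_c = 99.3 × 5.14 × 1.07 = 546.13 kPa; surcharge term q·N_q = 15.312 × 1 = 15.312 kPa.
q_ult = 546.13 + 15.312 = 561.44 kPa.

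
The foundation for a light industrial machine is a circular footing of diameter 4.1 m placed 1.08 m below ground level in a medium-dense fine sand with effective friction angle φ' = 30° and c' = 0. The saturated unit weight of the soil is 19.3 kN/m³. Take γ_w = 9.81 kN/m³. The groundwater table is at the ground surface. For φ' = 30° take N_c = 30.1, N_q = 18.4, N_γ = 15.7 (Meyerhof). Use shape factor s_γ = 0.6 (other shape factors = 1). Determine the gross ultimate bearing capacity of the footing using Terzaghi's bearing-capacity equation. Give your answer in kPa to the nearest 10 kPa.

γ' = 19.3 − 9.81 = 9.49 kN/m³ (submerged throughout). q = 9.49 × 1.08 = 10.249 kPa; the same γ' applies in the ½γBN_γ term.
q·N_q = 10.249 × 18.4 = 188.59 kPa
0.5·γ·B·N_γ·s_γ = 0.5 × 9.49 × 4.1 × 15.7 × 0.6 = 183.26 kPa
q_ult = 188.59 + 183.26 = 371.85 kPa.

q_ult ≈ 370 kPa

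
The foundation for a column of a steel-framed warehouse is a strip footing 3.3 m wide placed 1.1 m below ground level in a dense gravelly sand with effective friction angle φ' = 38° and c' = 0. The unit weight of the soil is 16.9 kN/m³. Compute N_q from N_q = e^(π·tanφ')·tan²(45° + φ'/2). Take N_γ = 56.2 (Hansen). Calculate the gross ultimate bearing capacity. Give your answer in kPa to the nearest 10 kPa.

tan38° = 0.7813, so N_q = e^(π×0.7813)·tan²(64°) = 11.64 × 4.204 = 48.93.
q = γ·D_f = 16.9 × 1.1 = 18.59 kPa.
q·N_q = 18.59 × 48.933 = 909.67 kPa
0.5·γ·B·N_γ = 0.5 × 16.9 × 3.3 × 56.2 = 1567.1 kPa
q_ult = 909.67 + 1567.1 = 2476.8 kPa.

q_ult ≈ 2480 kPa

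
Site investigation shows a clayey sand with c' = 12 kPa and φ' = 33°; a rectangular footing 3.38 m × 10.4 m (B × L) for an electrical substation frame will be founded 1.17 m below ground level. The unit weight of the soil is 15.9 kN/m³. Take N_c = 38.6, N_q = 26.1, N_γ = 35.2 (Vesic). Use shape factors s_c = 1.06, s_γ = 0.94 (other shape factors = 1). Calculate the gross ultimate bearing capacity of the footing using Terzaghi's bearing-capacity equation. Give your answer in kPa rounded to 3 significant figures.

Overburden at base level: q = 15.9 × 1.17 = 18.603 kPa.
Cohesion term c·N_c·s_c = 12 × 38.6 × 1.06 = 490.99 kPa; surcharge term q·N_q = 18.603 × 26.1 = 485.54 kPa; self-weight term 0.5·γ·B·N_γ·s_γ = 0.5 × 15.9 × 3.38 × 35.2 × 0.94 = 889.11 kPa.
q_ult = 490.99 + 485.54 + 889.11 = 1865.6 kPa.

q_ult ≈ 1870 kPa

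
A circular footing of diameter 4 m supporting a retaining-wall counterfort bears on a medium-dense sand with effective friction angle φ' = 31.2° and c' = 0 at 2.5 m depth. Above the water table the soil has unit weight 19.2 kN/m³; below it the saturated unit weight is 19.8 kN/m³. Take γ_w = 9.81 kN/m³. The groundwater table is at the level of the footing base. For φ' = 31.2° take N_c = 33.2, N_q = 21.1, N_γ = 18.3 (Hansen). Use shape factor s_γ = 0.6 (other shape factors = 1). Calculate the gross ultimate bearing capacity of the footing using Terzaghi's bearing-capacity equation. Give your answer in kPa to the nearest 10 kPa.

Overburden at base level: q = 19.2 × 2.5 = 48 kPa.
Below the base the soil is submerged, so the ½γBN_γ term uses γ' = 19.8 − 9.81 = 9.99 kN/m³.
Surcharge term q·N_q = 48 × 21.1 = 1012.8 kPa; self-weight term 0.5·γ·B·N_γ·s_γ = 0.5 × 9.99 × 4 × 18.3 × 0.6 = 219.38 kPa.
q_ult = 1012.8 + 219.38 = 1232.2 kPa.

q_ult ≈ 1230 kPa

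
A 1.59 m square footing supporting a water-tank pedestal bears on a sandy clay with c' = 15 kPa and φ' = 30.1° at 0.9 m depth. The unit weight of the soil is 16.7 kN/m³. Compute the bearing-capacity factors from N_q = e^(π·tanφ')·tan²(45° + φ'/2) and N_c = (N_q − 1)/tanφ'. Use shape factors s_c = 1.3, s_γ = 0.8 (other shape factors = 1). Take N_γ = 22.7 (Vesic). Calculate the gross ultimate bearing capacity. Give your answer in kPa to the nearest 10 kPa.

q_ult ≈ 1110 kPa

tan30.1° = 0.5797, so N_q = e^(π×0.5797)·tan²(60.05°) = 6.179 × 3.012 = 18.61.
N_c = (18.61 − 1)/tan30.1° = 30.38.
q = γ·D_f = 16.7 × 0.9 = 15.03 kPa.
c·N_c·s_c = 15 × 30.381 × 1.3 = 592.43 kPa
q·N_q = 15.03 × 18.611 = 279.73 kPa
0.5·γ·B·N_γ·s_γ = 0.5 × 16.7 × 1.59 × 22.7 × 0.8 = 241.1 kPa
q_ult = 592.43 + 279.73 + 241.1 = 1113.3 kPa.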